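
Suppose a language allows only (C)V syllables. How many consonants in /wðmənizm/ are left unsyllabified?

The consonants /w/, /ð/, /z/, /m/ cannot be parsed into a legal (C)V syllable (no codas are permitted; onsets are limited to one consonant).

4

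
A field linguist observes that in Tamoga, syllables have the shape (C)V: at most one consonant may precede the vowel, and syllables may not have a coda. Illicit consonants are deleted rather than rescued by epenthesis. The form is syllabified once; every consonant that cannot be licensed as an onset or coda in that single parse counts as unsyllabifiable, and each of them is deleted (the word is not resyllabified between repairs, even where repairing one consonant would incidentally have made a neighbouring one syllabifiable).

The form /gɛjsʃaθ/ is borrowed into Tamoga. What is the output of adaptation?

Syllabifying with onset maximization leaves /j/, /s/, /θ/ stranded (no codas are permitted; onsets are limited to one consonant).
Each unlicensed consonant is deleted: /j/, /s/, /θ/.

gɛʃa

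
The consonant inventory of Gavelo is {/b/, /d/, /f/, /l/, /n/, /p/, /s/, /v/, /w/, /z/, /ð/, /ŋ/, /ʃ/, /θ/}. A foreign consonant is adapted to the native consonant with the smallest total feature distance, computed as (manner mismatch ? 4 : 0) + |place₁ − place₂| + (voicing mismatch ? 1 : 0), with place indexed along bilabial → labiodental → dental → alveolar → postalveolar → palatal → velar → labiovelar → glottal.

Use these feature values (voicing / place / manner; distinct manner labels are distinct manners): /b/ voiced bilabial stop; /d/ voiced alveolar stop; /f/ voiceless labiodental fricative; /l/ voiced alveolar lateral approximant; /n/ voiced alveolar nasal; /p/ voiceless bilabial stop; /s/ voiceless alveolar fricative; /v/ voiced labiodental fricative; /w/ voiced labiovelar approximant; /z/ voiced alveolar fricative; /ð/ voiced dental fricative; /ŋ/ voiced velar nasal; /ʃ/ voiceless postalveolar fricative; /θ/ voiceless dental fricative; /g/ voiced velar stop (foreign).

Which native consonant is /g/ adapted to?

d

/d/ is closest: same manner (stop), place distance 3 (velar→alveolar), same voicing; total 3. Next closest is /ŋ/ at distance 4.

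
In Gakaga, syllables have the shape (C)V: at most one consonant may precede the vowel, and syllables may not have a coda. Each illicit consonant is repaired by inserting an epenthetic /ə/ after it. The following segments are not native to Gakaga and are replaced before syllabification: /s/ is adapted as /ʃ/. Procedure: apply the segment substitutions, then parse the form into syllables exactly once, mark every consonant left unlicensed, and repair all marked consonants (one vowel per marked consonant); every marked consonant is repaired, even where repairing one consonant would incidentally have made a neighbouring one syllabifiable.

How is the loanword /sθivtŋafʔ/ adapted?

Substitution: /s/ → /ʃ/, giving /ʃθivtŋafʔ/.
The consonants /ʃ/, /v/, /t/, /f/, /ʔ/ cannot be parsed into a legal (C)V syllable (no codas are permitted; onsets are limited to one consonant).
Each unlicensed consonant becomes the onset of a new syllable: /ʃ/ → /ʃə/, /v/ → /və/, /t/ → /tə/, /f/ → /fə/, /ʔ/ → /ʔə/.

ʃəθivətəŋafəʔə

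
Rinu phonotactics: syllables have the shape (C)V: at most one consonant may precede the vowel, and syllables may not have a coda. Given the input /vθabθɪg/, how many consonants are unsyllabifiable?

Syllabifying with onset maximization leaves /v/, /b/, /g/ stranded (no codas are permitted; onsets are limited to one consonant).

3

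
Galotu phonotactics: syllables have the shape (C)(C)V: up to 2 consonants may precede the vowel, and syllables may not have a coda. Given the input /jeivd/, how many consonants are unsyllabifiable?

Syllabifying with onset maximization leaves /v/, /d/ stranded (no codas are permitted; onsets may contain at most 2 consonants).

2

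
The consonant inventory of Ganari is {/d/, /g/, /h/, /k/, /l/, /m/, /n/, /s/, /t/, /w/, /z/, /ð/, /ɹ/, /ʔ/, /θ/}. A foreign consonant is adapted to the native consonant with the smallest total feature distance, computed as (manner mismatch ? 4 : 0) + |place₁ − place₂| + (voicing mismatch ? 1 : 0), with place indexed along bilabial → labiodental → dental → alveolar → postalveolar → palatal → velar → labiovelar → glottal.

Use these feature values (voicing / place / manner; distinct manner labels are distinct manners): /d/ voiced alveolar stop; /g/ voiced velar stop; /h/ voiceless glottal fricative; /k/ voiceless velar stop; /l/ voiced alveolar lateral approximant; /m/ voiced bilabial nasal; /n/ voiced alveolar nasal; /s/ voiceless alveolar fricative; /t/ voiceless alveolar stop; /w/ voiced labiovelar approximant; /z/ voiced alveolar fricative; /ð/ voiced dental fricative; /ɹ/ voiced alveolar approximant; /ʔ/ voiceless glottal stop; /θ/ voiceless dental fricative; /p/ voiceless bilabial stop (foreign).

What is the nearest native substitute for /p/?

t

/t/ is closest: same manner (stop), place distance 3 (bilabial→alveolar), same voicing; total 3. Next closest is /d/ at distance 4.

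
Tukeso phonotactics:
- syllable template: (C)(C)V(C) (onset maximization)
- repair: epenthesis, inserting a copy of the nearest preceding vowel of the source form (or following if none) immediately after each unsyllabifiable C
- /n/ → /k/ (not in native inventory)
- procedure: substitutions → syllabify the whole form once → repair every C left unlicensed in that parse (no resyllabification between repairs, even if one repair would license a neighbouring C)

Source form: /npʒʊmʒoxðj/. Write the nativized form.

kʊpʒʊmʒoxðojo

Substitution: /n/ → /k/, giving /kpʒʊmʒoxðj/.
Syllabifying with onset maximization leaves /k/, /ð/, /j/ stranded (at most one coda consonant is licensed; onsets may contain at most 2 consonants).
Inserting the epenthetic vowel yields /k/ → /kʊ/, /ð/ → /ðo/, /j/ → /jo/.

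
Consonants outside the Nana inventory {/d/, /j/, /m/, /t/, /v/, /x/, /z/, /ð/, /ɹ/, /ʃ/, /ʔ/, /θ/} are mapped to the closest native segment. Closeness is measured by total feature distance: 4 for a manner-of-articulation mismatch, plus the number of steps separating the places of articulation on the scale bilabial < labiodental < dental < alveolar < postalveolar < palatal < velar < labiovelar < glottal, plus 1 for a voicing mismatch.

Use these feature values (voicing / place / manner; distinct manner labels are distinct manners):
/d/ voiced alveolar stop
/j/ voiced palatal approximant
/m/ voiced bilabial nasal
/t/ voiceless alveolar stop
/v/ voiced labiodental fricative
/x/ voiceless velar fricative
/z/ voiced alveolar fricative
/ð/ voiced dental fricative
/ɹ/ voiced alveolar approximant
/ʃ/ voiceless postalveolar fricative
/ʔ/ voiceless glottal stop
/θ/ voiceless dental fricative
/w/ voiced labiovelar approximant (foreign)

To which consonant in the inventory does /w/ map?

/j/ is closest: same manner (approximant), place distance 2 (labiovelar→palatal), same voicing; total 2. Next closest is /ɹ/ at distance 4.

j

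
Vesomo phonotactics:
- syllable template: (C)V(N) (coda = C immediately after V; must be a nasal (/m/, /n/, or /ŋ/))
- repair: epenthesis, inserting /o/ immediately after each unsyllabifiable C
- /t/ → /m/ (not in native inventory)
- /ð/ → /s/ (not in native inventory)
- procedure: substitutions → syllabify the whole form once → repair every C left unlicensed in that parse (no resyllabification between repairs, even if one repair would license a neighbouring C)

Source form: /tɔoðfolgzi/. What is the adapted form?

mɔosofologozi

Substitution: /t/ → /m/, /ð/ → /s/, giving /mɔosfolgzi/.
Under (C)V(N), the unsyllabifiable consonants are /s/, /l/, /g/ (only a nasal (/m/, /n/, or /ŋ/) is licensed in coda position; onsets are limited to one consonant).
Epenthesis after each stranded consonant: /s/ → /so/, /l/ → /lo/, /g/ → /go/.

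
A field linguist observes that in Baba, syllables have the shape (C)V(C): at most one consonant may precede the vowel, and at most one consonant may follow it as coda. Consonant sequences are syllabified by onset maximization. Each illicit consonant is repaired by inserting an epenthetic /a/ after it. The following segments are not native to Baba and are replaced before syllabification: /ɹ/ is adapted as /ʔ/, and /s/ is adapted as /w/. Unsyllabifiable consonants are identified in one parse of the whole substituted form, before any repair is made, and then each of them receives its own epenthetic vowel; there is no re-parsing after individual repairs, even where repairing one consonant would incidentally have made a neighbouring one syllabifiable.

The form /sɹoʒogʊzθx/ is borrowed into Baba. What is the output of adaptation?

waʔoʒogʊzθaxa

Substitution: /s/ → /w/, /ɹ/ → /ʔ/, giving /wʔoʒogʊzθx/.
Under (C)V(C), the unsyllabifiable consonants are /w/, /θ/, /x/ (at most one coda consonant is licensed; onsets are limited to one consonant).
Epenthesis after each stranded consonant: /w/ → /wa/, /θ/ → /θa/, /x/ → /xa/.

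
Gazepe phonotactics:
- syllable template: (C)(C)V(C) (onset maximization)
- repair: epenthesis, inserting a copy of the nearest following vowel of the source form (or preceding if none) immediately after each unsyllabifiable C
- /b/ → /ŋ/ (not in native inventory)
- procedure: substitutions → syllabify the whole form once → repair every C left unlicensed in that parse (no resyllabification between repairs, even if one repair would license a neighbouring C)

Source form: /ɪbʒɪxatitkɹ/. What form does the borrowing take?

ɪŋʒɪxatitkiɹi

Substitution: /b/ → /ŋ/, giving /ɪŋʒɪxatitkɹ/.
The consonants /k/, /ɹ/ cannot be parsed into a legal (C)(C)V(C) syllable (at most one coda consonant is licensed; onsets may contain at most 2 consonants).
Epenthesis after each stranded consonant: /k/ → /ki/, /ɹ/ → /ɹi/.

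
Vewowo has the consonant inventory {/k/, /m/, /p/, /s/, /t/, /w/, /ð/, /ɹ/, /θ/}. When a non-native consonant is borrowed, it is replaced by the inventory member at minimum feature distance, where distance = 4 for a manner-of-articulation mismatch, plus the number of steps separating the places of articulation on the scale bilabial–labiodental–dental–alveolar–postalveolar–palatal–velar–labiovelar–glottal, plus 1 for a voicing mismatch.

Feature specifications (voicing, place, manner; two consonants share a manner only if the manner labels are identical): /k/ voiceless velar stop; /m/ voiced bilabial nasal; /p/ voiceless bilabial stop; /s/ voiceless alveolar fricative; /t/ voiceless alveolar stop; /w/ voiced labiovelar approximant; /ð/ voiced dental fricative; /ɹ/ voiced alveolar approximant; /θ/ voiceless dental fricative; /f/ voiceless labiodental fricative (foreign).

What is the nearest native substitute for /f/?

θ

/θ/ is closest: same manner (fricative), place distance 1 (labiodental→dental), same voicing; total 1. Next closest is /s/ at distance 2.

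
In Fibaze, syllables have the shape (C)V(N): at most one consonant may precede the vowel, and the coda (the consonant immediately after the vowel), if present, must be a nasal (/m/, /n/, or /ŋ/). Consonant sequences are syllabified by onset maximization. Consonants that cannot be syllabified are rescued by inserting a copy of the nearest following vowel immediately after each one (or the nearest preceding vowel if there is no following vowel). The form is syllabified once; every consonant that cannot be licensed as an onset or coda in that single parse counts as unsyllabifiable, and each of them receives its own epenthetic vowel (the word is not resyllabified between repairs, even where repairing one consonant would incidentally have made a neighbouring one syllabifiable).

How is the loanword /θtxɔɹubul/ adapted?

Syllabifying with onset maximization leaves /θ/, /t/, /l/ stranded (only a nasal (/m/, /n/, or /ŋ/) is licensed in coda position; onsets are limited to one consonant).
Each unlicensed consonant becomes the onset of a new syllable: /θ/ → /θɔ/, /t/ → /tɔ/, /l/ → /lu/.

θɔtɔxɔɹubulu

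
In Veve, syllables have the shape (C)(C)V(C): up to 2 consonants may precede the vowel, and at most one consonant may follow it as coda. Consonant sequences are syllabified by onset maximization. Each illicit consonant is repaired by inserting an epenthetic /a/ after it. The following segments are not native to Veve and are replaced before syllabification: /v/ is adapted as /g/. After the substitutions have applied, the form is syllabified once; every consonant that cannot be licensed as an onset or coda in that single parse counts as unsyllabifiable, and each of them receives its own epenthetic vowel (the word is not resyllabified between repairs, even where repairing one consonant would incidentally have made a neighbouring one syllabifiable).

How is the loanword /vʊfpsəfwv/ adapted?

Substitution: /v/ → /g/, giving /gʊfpsəfwg/.
Syllabifying with onset maximization leaves /w/, /g/ stranded (at most one coda consonant is licensed; onsets may contain at most 2 consonants).
Inserting the epenthetic vowel yields /w/ → /wa/, /g/ → /ga/.

gʊfpsəfwaga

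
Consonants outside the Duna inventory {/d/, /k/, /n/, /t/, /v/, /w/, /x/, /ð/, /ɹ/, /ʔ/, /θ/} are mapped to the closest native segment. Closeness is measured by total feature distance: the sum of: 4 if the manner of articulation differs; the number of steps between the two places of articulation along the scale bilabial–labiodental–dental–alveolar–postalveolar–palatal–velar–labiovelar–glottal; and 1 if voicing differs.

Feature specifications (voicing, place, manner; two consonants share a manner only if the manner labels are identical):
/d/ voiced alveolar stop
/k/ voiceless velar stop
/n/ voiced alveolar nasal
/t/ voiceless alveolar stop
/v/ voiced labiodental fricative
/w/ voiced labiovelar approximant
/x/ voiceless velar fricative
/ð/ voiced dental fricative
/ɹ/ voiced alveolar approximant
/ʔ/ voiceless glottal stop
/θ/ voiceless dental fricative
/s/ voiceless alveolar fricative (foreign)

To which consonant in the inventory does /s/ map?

/θ/ is closest: same manner (fricative), place distance 1 (alveolar→dental), same voicing; total 1. Next closest is /ð/ at distance 2.

θ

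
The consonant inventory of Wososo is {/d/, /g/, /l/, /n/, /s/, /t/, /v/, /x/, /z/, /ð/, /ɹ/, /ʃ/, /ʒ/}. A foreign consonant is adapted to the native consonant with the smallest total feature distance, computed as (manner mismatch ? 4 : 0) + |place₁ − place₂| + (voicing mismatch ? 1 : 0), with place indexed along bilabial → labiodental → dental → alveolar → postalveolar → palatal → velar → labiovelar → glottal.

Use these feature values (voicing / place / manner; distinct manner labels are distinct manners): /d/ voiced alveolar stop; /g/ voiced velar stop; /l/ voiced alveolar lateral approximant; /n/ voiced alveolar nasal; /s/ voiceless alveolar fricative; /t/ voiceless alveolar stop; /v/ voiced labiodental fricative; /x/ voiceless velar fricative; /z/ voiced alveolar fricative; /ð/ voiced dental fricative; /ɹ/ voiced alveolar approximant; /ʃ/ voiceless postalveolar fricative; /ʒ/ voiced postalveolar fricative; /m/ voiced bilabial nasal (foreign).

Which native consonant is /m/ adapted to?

n

/n/ is closest: same manner (nasal), place distance 3 (bilabial→alveolar), same voicing; total 3. Next closest is /v/ at distance 5.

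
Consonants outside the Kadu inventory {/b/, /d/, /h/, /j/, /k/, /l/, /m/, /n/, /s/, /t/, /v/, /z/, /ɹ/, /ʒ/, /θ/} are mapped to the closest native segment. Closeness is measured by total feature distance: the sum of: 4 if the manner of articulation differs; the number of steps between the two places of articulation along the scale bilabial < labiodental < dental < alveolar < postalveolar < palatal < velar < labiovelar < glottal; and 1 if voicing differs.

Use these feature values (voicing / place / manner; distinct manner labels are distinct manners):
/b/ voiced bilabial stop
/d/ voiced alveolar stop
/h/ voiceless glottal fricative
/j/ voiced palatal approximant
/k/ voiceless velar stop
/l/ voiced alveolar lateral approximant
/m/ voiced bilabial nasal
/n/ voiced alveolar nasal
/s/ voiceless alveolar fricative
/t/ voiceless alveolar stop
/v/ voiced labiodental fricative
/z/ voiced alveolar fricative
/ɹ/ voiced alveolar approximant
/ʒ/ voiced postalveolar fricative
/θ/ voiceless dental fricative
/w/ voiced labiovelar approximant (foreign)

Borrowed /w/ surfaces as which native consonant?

j

/j/ is closest: same manner (approximant), place distance 2 (labiovelar→palatal), same voicing; total 2. Next closest is /ɹ/ at distance 4.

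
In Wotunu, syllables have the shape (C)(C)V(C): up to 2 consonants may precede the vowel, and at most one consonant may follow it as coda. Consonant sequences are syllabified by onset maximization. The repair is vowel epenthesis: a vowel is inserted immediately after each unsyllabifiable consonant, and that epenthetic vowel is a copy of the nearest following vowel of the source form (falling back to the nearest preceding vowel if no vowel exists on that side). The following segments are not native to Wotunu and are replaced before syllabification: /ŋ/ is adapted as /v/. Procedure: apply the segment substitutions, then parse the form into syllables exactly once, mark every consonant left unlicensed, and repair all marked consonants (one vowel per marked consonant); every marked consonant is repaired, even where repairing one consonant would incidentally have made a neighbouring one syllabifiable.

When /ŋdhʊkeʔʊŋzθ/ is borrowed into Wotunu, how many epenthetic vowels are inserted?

After substitution the input is /vdhʊkeʔʊvzθ/.
The unsyllabifiable consonants are /v/, /z/, /θ/; each receives one epenthetic vowel.

3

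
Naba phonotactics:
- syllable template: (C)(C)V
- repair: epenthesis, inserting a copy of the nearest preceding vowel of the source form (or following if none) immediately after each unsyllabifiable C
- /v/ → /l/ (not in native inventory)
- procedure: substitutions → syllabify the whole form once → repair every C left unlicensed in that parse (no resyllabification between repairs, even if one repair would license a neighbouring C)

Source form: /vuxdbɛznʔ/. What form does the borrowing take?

Substitution: /v/ → /l/, giving /luxdbɛznʔ/.
The consonants /x/, /z/, /n/, /ʔ/ cannot be parsed into a legal (C)(C)V syllable (no codas are permitted; onsets may contain at most 2 consonants).
Inserting the epenthetic vowel yields /x/ → /xu/, /z/ → /zɛ/, /n/ → /nɛ/, /ʔ/ → /ʔɛ/.

luxudbɛzɛnɛʔɛ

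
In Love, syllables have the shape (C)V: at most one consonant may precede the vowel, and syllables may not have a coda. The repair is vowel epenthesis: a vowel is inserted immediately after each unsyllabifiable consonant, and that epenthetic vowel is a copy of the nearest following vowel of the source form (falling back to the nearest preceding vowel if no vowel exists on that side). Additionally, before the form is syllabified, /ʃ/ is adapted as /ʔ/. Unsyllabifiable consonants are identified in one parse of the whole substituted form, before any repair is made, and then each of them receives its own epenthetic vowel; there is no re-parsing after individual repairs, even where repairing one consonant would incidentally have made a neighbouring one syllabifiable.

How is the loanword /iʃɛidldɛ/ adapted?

Substitution: /ʃ/ → /ʔ/, giving /iʔɛidldɛ/.
The consonants /d/, /l/ cannot be parsed into a legal (C)V syllable (no codas are permitted; onsets are limited to one consonant).
Epenthesis after each stranded consonant: /d/ → /dɛ/, /l/ → /lɛ/.

iʔɛidɛlɛdɛ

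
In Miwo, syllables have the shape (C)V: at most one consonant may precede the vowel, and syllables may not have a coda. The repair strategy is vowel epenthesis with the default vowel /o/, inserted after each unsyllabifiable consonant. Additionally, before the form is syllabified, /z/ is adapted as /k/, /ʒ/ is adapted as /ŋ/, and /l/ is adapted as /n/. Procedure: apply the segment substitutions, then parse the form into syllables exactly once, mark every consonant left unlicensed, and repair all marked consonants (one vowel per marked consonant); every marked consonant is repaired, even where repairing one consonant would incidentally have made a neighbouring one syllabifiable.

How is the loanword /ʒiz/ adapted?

ŋiko

Substitution: /ʒ/ → /ŋ/, /z/ → /k/, giving /ŋik/.
The consonants /k/ cannot be parsed into a legal (C)V syllable (no codas are permitted; onsets are limited to one consonant).
Epenthesis after each stranded consonant: /k/ → /ko/.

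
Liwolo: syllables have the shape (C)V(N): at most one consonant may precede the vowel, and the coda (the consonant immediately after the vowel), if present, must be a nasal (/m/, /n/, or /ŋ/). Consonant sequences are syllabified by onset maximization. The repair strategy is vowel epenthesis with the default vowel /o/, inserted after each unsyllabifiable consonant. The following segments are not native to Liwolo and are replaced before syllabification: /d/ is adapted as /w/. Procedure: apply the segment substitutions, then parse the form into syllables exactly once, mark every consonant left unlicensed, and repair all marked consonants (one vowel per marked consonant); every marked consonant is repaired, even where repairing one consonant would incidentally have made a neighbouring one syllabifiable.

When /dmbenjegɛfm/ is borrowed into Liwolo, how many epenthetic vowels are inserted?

After substitution the input is /wmbenjegɛfm/.
The unsyllabifiable consonants are /w/, /m/, /f/, /m/; each receives one epenthetic vowel.

4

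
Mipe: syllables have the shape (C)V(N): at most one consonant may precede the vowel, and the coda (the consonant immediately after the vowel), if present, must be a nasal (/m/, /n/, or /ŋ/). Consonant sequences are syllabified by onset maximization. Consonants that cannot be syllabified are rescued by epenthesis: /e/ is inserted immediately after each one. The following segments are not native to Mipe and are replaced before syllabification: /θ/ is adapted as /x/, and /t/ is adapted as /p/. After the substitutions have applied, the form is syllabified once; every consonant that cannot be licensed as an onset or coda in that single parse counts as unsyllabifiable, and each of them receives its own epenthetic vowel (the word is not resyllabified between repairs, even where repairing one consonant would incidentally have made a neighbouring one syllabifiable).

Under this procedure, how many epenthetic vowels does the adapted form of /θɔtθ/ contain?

2

After substitution the input is /xɔpx/.
The unsyllabifiable consonants are /p/, /x/; each receives one epenthetic vowel.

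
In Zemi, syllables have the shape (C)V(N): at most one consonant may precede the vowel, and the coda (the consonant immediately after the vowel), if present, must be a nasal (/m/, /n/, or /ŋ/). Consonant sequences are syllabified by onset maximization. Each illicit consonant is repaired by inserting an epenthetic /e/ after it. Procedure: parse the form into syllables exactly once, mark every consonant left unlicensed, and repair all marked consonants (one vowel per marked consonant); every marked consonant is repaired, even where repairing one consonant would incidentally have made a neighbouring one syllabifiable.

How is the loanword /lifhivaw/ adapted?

lifehivawe

Under (C)V(N), the unsyllabifiable consonants are /f/, /w/ (only a nasal (/m/, /n/, or /ŋ/) is licensed in coda position; onsets are limited to one consonant).
Epenthesis after each stranded consonant: /f/ → /fe/, /w/ → /we/.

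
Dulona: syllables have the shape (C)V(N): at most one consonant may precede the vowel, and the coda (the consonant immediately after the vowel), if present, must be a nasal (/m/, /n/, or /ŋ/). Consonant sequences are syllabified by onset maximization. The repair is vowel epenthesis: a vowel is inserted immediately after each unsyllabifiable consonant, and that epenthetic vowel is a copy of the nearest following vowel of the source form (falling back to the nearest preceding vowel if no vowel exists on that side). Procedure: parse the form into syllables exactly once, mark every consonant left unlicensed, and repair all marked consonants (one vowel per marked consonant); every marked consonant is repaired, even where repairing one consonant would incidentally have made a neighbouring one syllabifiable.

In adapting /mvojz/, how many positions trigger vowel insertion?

The unsyllabifiable consonants are /m/, /j/, /z/; each receives one epenthetic vowel.

3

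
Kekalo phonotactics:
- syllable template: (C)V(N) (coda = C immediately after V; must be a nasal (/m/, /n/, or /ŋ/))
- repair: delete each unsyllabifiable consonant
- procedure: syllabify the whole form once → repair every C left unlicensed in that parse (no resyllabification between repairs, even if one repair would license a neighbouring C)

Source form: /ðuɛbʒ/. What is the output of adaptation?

ðuɛ

The consonants /b/, /ʒ/ cannot be parsed into a legal (C)V(N) syllable (only a nasal (/m/, /n/, or /ŋ/) is licensed in coda position; onsets are limited to one consonant).
Deleting the stranded consonants removes /b/, /ʒ/.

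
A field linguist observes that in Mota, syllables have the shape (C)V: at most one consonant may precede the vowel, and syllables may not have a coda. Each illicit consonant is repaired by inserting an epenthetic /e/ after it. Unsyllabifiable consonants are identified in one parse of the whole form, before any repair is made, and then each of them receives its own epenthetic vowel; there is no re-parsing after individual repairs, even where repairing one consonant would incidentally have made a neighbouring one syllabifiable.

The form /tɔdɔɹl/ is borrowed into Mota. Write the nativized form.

tɔdɔɹele

Under (C)V, the unsyllabifiable consonants are /ɹ/, /l/ (no codas are permitted; onsets are limited to one consonant).
Epenthesis after each stranded consonant: /ɹ/ → /ɹe/, /l/ → /le/.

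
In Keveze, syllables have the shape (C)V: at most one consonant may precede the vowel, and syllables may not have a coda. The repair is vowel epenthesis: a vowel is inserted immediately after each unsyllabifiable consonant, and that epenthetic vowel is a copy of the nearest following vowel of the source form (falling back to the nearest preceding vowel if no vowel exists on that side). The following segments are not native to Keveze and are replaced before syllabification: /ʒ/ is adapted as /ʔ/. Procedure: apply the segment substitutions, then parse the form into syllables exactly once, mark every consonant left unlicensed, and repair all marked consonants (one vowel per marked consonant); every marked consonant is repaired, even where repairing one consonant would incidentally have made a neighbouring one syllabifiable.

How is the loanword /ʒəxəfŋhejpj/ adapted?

Substitution: /ʒ/ → /ʔ/, giving /ʔəxəfŋhejpj/.
Syllabifying with onset maximization leaves /f/, /ŋ/, /j/, /p/, /j/ stranded (no codas are permitted; onsets are limited to one consonant).
Inserting the epenthetic vowel yields /f/ → /fe/, /ŋ/ → /ŋe/, /j/ → /je/, /p/ → /pe/, /j/ → /je/.

ʔəxəfeŋehejepeje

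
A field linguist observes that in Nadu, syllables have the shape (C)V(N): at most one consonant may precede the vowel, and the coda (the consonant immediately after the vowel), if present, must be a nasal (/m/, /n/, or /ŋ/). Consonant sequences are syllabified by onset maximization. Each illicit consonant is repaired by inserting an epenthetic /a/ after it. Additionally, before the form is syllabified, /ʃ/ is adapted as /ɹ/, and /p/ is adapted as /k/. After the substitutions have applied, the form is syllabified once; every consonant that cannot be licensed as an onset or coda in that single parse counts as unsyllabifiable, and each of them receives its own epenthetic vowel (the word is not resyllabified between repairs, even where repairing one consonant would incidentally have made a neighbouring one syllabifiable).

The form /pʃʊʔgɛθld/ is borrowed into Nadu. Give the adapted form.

kaɹʊʔagɛθalada

Substitution: /p/ → /k/, /ʃ/ → /ɹ/, giving /kɹʊʔgɛθld/.
Under (C)V(N), the unsyllabifiable consonants are /k/, /ʔ/, /θ/, /l/, /d/ (only a nasal (/m/, /n/, or /ŋ/) is licensed in coda position; onsets are limited to one consonant).
Inserting the epenthetic vowel yields /k/ → /ka/, /ʔ/ → /ʔa/, /θ/ → /θa/, /l/ → /la/, /d/ → /da/.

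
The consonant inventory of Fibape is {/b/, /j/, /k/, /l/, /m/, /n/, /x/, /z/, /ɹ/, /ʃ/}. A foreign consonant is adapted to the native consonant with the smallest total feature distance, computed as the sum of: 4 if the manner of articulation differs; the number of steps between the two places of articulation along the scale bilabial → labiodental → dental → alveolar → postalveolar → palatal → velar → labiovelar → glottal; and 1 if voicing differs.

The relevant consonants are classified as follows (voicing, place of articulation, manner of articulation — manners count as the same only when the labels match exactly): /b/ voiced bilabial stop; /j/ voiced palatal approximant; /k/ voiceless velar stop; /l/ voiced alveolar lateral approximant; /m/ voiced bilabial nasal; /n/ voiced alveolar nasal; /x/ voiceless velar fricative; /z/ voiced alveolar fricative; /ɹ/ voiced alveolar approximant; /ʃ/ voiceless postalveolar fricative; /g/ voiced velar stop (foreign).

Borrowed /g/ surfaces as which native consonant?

/k/ is closest: same manner (stop), place distance 0 (velar→velar), voicing differs (+1); total 1. Next closest is /j/ at distance 5.

k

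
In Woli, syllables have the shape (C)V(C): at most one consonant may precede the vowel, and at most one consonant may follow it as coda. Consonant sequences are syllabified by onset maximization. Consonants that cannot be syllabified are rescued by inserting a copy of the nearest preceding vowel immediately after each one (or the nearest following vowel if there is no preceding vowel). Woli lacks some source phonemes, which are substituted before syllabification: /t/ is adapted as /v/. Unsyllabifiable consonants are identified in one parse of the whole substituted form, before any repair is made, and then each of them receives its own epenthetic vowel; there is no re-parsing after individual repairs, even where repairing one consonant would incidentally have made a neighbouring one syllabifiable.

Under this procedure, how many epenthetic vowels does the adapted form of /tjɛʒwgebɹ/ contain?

After substitution the input is /vjɛʒwgebɹ/.
The unsyllabifiable consonants are /v/, /w/, /ɹ/; each receives one epenthetic vowel.

3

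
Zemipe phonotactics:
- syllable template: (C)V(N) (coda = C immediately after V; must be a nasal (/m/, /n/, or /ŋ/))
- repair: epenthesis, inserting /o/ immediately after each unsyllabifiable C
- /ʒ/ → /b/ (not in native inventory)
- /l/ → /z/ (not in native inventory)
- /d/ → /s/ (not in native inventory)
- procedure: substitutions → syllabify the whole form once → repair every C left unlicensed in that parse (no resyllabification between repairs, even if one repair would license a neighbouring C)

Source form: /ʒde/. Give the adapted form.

Substitution: /ʒ/ → /b/, /d/ → /s/, giving /bse/.
The consonants /b/ cannot be parsed into a legal (C)V(N) syllable (only a nasal (/m/, /n/, or /ŋ/) is licensed in coda position; onsets are limited to one consonant).
Inserting the epenthetic vowel yields /b/ → /bo/.

bose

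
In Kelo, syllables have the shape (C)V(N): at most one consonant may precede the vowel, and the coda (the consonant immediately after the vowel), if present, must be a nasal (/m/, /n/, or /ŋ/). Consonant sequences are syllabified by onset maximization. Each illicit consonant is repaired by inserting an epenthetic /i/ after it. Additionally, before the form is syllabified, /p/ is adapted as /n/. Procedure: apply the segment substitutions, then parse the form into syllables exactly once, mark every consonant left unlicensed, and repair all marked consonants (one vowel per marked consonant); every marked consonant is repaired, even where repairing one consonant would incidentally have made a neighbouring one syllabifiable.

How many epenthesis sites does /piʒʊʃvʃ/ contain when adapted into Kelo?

3

After substitution the input is /niʒʊʃvʃ/.
The unsyllabifiable consonants are /ʃ/, /v/, /ʃ/; each receives one epenthetic vowel.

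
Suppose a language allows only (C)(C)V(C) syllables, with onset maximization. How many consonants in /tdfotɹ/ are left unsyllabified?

2

The consonants /t/, /ɹ/ cannot be parsed into a legal (C)(C)V(C) syllable (at most one coda consonant is licensed; onsets may contain at most 2 consonants).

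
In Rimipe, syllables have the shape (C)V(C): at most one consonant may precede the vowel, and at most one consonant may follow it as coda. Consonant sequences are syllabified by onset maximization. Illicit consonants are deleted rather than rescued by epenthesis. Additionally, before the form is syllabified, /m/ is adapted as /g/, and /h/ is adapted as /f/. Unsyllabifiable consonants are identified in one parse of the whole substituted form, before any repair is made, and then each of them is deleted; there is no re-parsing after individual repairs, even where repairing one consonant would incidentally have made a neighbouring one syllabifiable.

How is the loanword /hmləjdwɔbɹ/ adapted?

Substitution: /h/ → /f/, /m/ → /g/, giving /fgləjdwɔbɹ/.
Syllabifying with onset maximization leaves /f/, /g/, /d/, /ɹ/ stranded (at most one coda consonant is licensed; onsets are limited to one consonant).
Deleting the stranded consonants removes /f/, /g/, /d/, /ɹ/.

ləjwɔb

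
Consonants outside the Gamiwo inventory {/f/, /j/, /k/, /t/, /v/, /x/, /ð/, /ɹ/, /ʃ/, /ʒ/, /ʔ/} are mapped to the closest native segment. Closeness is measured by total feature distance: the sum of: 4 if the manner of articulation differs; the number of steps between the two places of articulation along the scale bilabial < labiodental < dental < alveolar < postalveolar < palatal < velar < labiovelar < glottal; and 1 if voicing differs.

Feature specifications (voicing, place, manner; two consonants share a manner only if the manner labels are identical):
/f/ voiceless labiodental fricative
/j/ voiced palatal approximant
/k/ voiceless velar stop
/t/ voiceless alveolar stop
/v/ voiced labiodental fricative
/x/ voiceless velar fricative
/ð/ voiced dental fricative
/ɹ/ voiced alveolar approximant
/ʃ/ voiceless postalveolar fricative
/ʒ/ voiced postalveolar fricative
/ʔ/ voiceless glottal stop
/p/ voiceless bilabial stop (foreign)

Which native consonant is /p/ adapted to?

t

/t/ is closest: same manner (stop), place distance 3 (bilabial→alveolar), same voicing; total 3. Next closest is /f/ at distance 5.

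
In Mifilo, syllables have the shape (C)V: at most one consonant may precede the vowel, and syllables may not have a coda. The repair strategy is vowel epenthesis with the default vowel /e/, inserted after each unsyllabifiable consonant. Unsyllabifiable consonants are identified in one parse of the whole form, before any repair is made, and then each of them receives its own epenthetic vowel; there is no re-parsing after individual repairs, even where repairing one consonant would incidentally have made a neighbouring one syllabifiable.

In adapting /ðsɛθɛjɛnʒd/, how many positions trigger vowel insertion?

The unsyllabifiable consonants are /ð/, /n/, /ʒ/, /d/; each receives one epenthetic vowel.

4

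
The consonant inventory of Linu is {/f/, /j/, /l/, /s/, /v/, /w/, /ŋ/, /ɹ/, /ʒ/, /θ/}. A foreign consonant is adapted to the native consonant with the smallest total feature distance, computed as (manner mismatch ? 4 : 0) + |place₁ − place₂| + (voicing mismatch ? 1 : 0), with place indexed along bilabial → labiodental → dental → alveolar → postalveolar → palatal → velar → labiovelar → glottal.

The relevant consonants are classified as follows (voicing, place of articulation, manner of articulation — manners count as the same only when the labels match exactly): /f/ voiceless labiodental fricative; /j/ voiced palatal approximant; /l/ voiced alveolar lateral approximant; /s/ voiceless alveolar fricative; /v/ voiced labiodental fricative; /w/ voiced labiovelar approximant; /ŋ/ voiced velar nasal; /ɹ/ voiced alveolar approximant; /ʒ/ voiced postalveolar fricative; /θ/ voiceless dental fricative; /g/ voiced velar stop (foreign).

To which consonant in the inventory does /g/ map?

/ŋ/ is closest: manner differs (stop→nasal, +4), place distance 0 (velar→velar), same voicing; total 4. Next closest is /j/ at distance 5.

ŋ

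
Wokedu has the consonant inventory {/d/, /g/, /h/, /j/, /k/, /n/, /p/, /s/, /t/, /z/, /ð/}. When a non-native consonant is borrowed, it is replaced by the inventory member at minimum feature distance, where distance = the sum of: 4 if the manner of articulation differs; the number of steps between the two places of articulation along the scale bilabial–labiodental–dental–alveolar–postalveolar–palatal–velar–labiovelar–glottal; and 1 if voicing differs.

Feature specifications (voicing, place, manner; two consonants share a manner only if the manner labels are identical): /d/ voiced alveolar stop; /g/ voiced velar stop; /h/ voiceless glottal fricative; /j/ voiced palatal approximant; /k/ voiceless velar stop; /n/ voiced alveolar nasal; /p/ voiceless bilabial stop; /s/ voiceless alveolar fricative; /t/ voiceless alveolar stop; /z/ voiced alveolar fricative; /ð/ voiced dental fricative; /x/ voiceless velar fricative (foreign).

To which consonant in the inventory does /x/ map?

h

/h/ is closest: same manner (fricative), place distance 2 (velar→glottal), same voicing; total 2. Next closest is /s/ at distance 3.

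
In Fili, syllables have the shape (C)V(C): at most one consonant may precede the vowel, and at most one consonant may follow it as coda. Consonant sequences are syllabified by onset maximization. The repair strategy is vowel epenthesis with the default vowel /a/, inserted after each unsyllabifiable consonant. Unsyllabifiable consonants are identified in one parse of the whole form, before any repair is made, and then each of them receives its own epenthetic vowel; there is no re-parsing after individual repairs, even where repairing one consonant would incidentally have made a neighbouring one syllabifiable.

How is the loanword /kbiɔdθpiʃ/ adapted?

kabiɔdθapiʃ

Under (C)V(C), the unsyllabifiable consonants are /k/, /θ/ (at most one coda consonant is licensed; onsets are limited to one consonant).
Epenthesis after each stranded consonant: /k/ → /ka/, /θ/ → /θa/.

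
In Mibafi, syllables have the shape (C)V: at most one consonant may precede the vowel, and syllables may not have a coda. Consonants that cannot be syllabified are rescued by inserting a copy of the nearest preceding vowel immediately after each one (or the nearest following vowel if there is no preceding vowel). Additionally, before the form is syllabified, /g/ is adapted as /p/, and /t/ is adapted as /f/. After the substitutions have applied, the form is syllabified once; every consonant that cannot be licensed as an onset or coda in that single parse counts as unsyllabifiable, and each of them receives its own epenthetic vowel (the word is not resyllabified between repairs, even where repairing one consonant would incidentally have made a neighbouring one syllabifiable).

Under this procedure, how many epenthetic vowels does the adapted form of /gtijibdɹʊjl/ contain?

5

After substitution the input is /pfijibdɹʊjl/.
The unsyllabifiable consonants are /p/, /b/, /d/, /j/, /l/; each receives one epenthetic vowel.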